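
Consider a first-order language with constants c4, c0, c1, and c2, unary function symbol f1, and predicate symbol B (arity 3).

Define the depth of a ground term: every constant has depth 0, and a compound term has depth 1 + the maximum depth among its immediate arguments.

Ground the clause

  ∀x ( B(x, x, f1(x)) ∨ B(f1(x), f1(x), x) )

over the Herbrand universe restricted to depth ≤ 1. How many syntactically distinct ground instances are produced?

Ground terms of depth ≤ 1:
  If N_k denotes the number of depth-≤k ground terms, the 4 constants give N_0 = 4, and each function symbol of arity r contributes N_{k-1}^r new terms at level k: N_k = 4 + N_{k-1}.
  N_0 = 4
  N_1 = 4 + 4 = 8
  Explicitly: c4, c0, c1, c2, f1(c4), f1(c0), f1(c1), f1(c2).
So there are 8 ground terms available for substitution.
The variable x ranges independently over the available ground terms, and distinct assignments produce distinct instances.
Number of ground instances = 8.

8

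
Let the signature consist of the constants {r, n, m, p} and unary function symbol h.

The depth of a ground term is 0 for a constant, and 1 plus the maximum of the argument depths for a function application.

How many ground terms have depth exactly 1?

4

Count level by level. With function symbols h/1, the terms of depth ≤ k are the 4 constants together with each function applied to depth-≤(k−1) tuples, so N_k = 4 + N_{k-1}.
N_0 = 4
N_1 = 4 + 4 = 8
Terms of depth exactly 1: N_1 − N_0 = 8 − 4 = 4.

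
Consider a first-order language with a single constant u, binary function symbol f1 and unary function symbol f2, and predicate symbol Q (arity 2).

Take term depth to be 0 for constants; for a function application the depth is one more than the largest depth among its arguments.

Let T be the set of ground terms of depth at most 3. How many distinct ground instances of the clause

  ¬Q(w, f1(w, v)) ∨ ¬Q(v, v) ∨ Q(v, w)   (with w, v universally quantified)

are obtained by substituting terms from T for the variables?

Ground terms of depth ≤ 3:
  Let N_k count ground terms of depth at most k. Each non-constant term of depth ≤ k is some function symbol applied to depth-≤(k−1) arguments, giving N_k = 1 + N_{k-1}^2 + N_{k-1}.
  N_0 = 1
  N_1 = 1 + 1^2 + 1 = 3
  N_2 = 1 + 3^2 + 3 = 13
  N_3 = 1 + 13^2 + 13 = 183
So there are 183 ground terms available for substitution.
The body mentions every one of the 2 quantified variables; since ground terms form a free algebra, no two substitutions collapse to the same formula.
Number of ground instances = 183^2 = 33489.

33489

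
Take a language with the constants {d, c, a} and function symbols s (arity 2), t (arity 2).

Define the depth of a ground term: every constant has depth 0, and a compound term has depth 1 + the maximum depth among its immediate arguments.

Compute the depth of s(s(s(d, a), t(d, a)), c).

3

depth(s(d, a)) = 1 + max(0, 0) = 1
depth(t(d, a)) = 1 + max(0, 0) = 1
depth(s(s(d, a), t(d, a))) = 1 + max(1, 1) = 2
depth(s(s(s(d, a), t(d, a)), c)) = 1 + max(2, 0) = 3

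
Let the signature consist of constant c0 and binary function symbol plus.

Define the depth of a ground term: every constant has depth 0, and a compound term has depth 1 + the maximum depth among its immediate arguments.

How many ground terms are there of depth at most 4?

Write N_k for the number of ground terms of depth ≤ k. A term of depth ≤ k is either a constant or a function symbol applied to arguments of depth ≤ k−1, so N_k = 1 + N_{k-1}^2.
N_0 = 1
N_1 = 1 + 1^2 = 2
N_2 = 1 + 2^2 = 5
N_3 = 1 + 5^2 = 26
N_4 = 1 + 26^2 = 677

677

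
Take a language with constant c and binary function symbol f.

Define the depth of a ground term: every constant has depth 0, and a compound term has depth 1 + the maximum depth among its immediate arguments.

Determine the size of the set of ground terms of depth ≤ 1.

2

Let N_k count ground terms of depth at most k. Each non-constant term of depth ≤ k is some function symbol applied to depth-≤(k−1) arguments, giving N_k = 1 + N_{k-1}^2.
N_0 = 1
N_1 = 1 + 1^2 = 2
Explicitly: c, f(c, c).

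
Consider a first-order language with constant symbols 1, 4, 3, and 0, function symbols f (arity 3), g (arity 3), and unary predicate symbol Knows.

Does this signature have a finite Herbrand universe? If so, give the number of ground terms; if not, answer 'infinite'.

infinite

The signature has at least one function symbol (f, arity 3) and at least one constant (1).
Iterating f gives infinitely many distinct ground terms: 1, f(1, 1, 1), f(f(1, 1, 1), f(1, 1, 1), f(1, 1, 1)), ...
So the Herbrand universe is infinite.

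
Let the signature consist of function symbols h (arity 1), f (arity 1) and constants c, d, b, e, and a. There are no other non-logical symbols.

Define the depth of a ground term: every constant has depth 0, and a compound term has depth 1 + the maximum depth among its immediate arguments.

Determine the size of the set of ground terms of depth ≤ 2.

35

Count level by level. With function symbols h/1, f/1, the terms of depth ≤ k are the 5 constants together with each function applied to depth-≤(k−1) tuples, so N_k = 5 + N_{k-1} + N_{k-1}.
N_0 = 5
N_1 = 5 + 5 + 5 = 15
N_2 = 5 + 15 + 15 = 35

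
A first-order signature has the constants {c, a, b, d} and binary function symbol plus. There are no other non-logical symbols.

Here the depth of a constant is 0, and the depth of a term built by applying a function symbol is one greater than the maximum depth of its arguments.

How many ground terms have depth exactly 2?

384

Count level by level. With function symbols plus/2, the terms of depth ≤ k are the 4 constants together with each function applied to depth-≤(k−1) tuples, so N_k = 4 + N_{k-1}^2.
N_0 = 4
N_1 = 4 + 4^2 = 20
N_2 = 4 + 20^2 = 404
Terms of depth exactly 2: N_2 − N_1 = 404 − 20 = 384.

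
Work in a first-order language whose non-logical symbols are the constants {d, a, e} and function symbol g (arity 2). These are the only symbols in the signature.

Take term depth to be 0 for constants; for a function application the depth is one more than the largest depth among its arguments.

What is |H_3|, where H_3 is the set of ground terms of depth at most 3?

21612

Let N_k count ground terms of depth at most k. Each non-constant term of depth ≤ k is some function symbol applied to depth-≤(k−1) arguments, giving N_k = 3 + N_{k-1}^2.
N_0 = 3
N_1 = 3 + 3^2 = 12
N_2 = 3 + 12^2 = 147
N_3 = 3 + 147^2 = 21612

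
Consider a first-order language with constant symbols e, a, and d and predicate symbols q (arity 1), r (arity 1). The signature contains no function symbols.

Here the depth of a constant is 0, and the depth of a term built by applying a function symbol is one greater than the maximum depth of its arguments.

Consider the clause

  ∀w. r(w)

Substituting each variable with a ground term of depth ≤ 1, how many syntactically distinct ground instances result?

3

Ground terms of depth ≤ 1:
  With no function symbols every ground term is a constant, so there are exactly 3 ground terms at every depth bound.
  N_0 = 3
  N_1 = 3
  Explicitly: e, a, d.
So there are 3 ground terms available for substitution.
The body mentions the single quantified variable w; since ground terms form a free algebra, no two substitutions collapse to the same formula.
Number of ground instances = 3.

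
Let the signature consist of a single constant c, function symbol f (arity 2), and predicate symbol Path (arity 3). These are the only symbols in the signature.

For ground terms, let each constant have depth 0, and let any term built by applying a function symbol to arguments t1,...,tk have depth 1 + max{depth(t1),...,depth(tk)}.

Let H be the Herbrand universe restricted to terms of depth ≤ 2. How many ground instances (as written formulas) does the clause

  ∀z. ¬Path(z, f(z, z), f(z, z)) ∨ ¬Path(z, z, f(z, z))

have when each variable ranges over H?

Ground terms of depth ≤ 2:
  Write N_k for the number of ground terms of depth ≤ k. A term of depth ≤ k is either a constant or a function symbol applied to arguments of depth ≤ k−1, so N_k = 1 + N_{k-1}^2.
  N_0 = 1
  N_1 = 1 + 1^2 = 2
  N_2 = 1 + 2^2 = 5
So there are 5 ground terms available for substitution.
There is 1 variable to instantiate (z),  occurring in at least one literal, so different choices give different ground instances.
Number of ground instances = 5.

5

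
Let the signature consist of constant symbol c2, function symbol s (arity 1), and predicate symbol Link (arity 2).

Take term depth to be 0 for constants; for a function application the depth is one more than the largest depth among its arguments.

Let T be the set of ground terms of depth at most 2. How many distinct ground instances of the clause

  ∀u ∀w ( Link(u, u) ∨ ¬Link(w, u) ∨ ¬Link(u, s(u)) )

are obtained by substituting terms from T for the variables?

9

Ground terms of depth ≤ 2:
  Let N_k = |{terms of depth ≤ k}|. Then N_0 = 1 and N_k = 1 + N_{k-1} for k ≥ 1 (one summand per function symbol, arity giving the exponent).
  N_0 = 1
  N_1 = 1 + 1 = 2
  N_2 = 1 + 2 = 3
  Explicitly: c2, s(c2), s(s(c2)).
So there are 3 ground terms available for substitution.
Each of u, w ranges independently over the available ground terms, and distinct assignments produce distinct instances.
Number of ground instances = 3^2 = 9.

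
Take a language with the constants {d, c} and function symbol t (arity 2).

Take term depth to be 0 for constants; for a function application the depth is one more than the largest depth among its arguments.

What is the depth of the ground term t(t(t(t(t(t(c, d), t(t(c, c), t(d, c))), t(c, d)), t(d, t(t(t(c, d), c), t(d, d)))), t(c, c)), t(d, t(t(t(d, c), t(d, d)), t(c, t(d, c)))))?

7

depth(t(c, d)) = 1 + max(0, 0) = 1
depth(t(c, c)) = 1 + max(0, 0) = 1
depth(t(d, c)) = 1 + max(0, 0) = 1
depth(t(t(c, c), t(d, c))) = 1 + max(1, 1) = 2
depth(t(t(c, d), t(t(c, c), t(d, c)))) = 1 + max(1, 2) = 3
depth(t(t(t(c, d), t(t(c, c), t(d, c))), t(c, d))) = 1 + max(3, 1) = 4
depth(t(t(c, d), c)) = 1 + max(1, 0) = 2
depth(t(d, d)) = 1 + max(0, 0) = 1
depth(t(t(t(c, d), c), t(d, d))) = 1 + max(2, 1) = 3
depth(t(d, t(t(t(c, d), c), t(d, d)))) = 1 + max(0, 3) = 4
depth(t(t(t(t(c, d), t(t(c, c), t(d, c))), t(c, d)), t(d, t(t(t(c, d), c), t(d, d))))) = 1 + max(4, 4) = 5
depth(t(t(t(t(t(c, d), t(t(c, c), t(d, c))), t(c, d)), t(d, t(t(t(c, d), c), t(d, d)))), t(c, c))) = 1 + max(5, 1) = 6
depth(t(t(d, c), t(d, d))) = 1 + max(1, 1) = 2
depth(t(c, t(d, c))) = 1 + max(0, 1) = 2
depth(t(t(t(d, c), t(d, d)), t(c, t(d, c)))) = 1 + max(2, 2) = 3
depth(t(d, t(t(t(d, c), t(d, d)), t(c, t(d, c))))) = 1 + max(0, 3) = 4
depth(t(t(t(t(t(t(c, d), t(t(c, c), t(d, c))), t(c, d)), t(d, t(t(t(c, d), c), t(d, d)))), t(c, c)), t(d, t(t(t(d, c), t(d, d)), t(c, t(d, c)))))) = 1 + max(6, 4) = 7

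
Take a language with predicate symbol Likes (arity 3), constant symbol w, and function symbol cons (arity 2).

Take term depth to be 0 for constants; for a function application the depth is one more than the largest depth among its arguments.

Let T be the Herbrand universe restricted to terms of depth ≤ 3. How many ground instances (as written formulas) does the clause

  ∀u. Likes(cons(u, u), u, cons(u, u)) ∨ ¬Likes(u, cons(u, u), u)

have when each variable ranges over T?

26

Ground terms of depth ≤ 3:
  Let N_k = |{terms of depth ≤ k}|. Then N_0 = 1 and N_k = 1 + N_{k-1}^2 for k ≥ 1 (one summand per function symbol, arity giving the exponent).
  N_0 = 1
  N_1 = 1 + 1^2 = 2
  N_2 = 1 + 2^2 = 5
  N_3 = 1 + 5^2 = 26
So there are 26 ground terms available for substitution.
The variable u ranges independently over the available ground terms, and distinct assignments produce distinct instances.
Number of ground instances = 26.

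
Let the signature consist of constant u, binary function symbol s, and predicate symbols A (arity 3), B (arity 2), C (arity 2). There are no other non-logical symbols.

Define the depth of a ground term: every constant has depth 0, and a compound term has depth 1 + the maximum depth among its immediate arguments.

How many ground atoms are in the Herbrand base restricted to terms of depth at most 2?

First count ground terms of depth ≤ 2.
Let N_k count ground terms of depth at most k. Each non-constant term of depth ≤ k is some function symbol applied to depth-≤(k−1) arguments, giving N_k = 1 + N_{k-1}^2.
N_0 = 1
N_1 = 1 + 1^2 = 2
N_2 = 1 + 2^2 = 5
Explicitly: u, s(u, u), s(u, s(u, u)), s(s(u, u), u), s(s(u, u), s(u, u)).
So |H| = 5.
Ground atoms are formed by filling each argument slot of a predicate with a term from H, so an r-ary predicate gives |H|^r atoms:
  A: 5^3 = 125;  B: 5^2 = 25;  C: 5^2 = 25
Total ground atoms: 125 + 25 + 25 = 175.

175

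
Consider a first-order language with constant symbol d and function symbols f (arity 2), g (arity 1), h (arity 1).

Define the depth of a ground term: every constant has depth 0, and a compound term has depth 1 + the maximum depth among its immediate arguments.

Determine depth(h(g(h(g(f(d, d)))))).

5

depth(f(d, d)) = 1 + max(0, 0) = 1
depth(g(f(d, d))) = 1 + depth(f(d, d)) = 1 + 1 = 2
depth(h(g(f(d, d)))) = 1 + depth(g(f(d, d))) = 1 + 2 = 3
depth(g(h(g(f(d, d))))) = 1 + depth(h(g(f(d, d)))) = 1 + 3 = 4
depth(h(g(h(g(f(d, d)))))) = 1 + depth(g(h(g(f(d, d))))) = 1 + 4 = 5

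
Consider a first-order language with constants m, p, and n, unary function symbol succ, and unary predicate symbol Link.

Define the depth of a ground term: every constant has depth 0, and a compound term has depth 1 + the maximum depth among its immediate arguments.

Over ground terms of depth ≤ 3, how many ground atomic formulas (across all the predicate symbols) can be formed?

First count ground terms of depth ≤ 3.
Write N_k for the number of ground terms of depth ≤ k. A term of depth ≤ k is either a constant or a function symbol applied to arguments of depth ≤ k−1, so N_k = 3 + N_{k-1}.
N_0 = 3
N_1 = 3 + 3 = 6
N_2 = 3 + 6 = 9
N_3 = 3 + 9 = 12
Explicitly: m, p, n, succ(m), succ(p), succ(n), succ(succ(m)), succ(succ(p)), succ(succ(n)), succ(succ(succ(m))), succ(succ(succ(p))), succ(succ(succ(n))).
So |H| = 12.
Each predicate of arity r yields |H|^r ground atoms (one per choice of an r-tuple from H):
  Link: 12
Total ground atoms: 12.

12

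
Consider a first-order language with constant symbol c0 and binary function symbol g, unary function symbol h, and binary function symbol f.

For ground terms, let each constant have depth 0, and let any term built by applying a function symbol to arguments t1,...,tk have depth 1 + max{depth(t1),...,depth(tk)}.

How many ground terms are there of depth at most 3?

2776

Let N_k count ground terms of depth at most k. Each non-constant term of depth ≤ k is some function symbol applied to depth-≤(k−1) arguments, giving N_k = 1 + N_{k-1}^2 + N_{k-1} + N_{k-1}^2.
N_0 = 1
N_1 = 1 + 1^2 + 1 + 1^2 = 4
N_2 = 1 + 4^2 + 4 + 4^2 = 37
N_3 = 1 + 37^2 + 37 + 37^2 = 2776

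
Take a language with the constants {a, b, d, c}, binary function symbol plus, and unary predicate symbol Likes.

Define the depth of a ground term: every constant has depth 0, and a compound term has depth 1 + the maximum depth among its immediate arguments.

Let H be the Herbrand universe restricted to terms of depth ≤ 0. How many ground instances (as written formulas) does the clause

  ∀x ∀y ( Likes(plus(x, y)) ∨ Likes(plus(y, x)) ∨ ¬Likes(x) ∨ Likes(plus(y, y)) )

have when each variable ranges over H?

Ground terms of depth ≤ 0:
  If N_k denotes the number of depth-≤k ground terms, the 4 constants give N_0 = 4, and each function symbol of arity r contributes N_{k-1}^r new terms at level k: N_k = 4 + N_{k-1}^2.
  N_0 = 4
  Explicitly: a, b, d, c.
So there are 4 ground terms available for substitution.
There are 2 variables to instantiate (x, y), each occurring in at least one literal, so different choices give different ground instances.
Number of ground instances = 4^2 = 16.

16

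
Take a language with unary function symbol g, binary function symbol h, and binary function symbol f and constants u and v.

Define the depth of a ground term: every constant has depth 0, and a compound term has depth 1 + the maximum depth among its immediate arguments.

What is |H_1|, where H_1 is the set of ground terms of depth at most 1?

12

Let N_k = |{terms of depth ≤ k}|. Then N_0 = 2 and N_k = 2 + N_{k-1} + N_{k-1}^2 + N_{k-1}^2 for k ≥ 1 (one summand per function symbol, arity giving the exponent).
N_0 = 2
N_1 = 2 + 2 + 2^2 + 2^2 = 12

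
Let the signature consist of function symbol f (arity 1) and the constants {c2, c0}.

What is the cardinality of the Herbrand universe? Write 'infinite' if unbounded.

The signature has at least one function symbol (f, arity 1) and at least one constant (c2).
Iterating f gives infinitely many distinct ground terms: c2, f(c2), f(f(c2)), ...
So the Herbrand universe is infinite.

infinite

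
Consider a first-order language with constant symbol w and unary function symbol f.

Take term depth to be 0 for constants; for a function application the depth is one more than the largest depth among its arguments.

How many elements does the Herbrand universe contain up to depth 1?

2

Let N_k = |{terms of depth ≤ k}|. Then N_0 = 1 and N_k = 1 + N_{k-1} for k ≥ 1 (one summand per function symbol, arity giving the exponent).
N_0 = 1
N_1 = 1 + 1 = 2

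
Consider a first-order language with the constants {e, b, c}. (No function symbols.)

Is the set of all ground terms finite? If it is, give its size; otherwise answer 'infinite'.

There are no function symbols, so every ground term is one of the 3 constants.
The Herbrand universe is {e, b, c}, which is finite with 3 elements.

3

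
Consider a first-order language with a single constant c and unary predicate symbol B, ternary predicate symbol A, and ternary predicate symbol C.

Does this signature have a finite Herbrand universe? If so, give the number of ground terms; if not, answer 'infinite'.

There are no function symbols, so the only ground term is the single constant.
The Herbrand universe is {c}, finite with 1 element.

1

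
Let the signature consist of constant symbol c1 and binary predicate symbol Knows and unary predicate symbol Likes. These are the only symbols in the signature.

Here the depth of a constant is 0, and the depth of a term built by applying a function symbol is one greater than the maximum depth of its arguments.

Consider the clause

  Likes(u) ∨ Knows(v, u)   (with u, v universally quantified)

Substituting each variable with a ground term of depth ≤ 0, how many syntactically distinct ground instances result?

1

Ground terms of depth ≤ 0:
  With no function symbols every ground term is a constant, so there is exactly 1 ground term at every depth bound.
  N_0 = 1
  Explicitly: c1.
So there is exactly 1 ground term available for substitution.
Each of u, v ranges independently over the available ground terms, and distinct assignments produce distinct instances.
Number of ground instances = 1^2 = 1.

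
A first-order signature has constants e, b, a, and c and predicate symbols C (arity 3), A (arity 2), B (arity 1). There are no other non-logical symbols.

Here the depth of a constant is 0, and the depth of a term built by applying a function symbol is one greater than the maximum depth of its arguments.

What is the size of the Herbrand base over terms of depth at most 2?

First count ground terms of depth ≤ 2.
With no function symbols every ground term is a constant, so there are exactly 4 ground terms at every depth bound.
N_0 = 4
N_1 = 4
N_2 = 4
So |H| = 4.
Each predicate of arity r yields |H|^r ground atoms (one per choice of an r-tuple from H):
  C: 4^3 = 64;  A: 4^2 = 16;  B: 4
Total ground atoms: 64 + 16 + 4 = 84.

84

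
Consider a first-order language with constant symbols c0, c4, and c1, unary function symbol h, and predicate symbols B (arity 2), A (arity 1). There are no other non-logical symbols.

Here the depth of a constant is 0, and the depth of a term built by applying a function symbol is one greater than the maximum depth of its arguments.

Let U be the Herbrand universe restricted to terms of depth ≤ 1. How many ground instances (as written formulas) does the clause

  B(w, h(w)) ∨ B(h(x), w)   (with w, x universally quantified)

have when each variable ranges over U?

36

Ground terms of depth ≤ 1:
  Write N_k for the number of ground terms of depth ≤ k. A term of depth ≤ k is either a constant or a function symbol applied to arguments of depth ≤ k−1, so N_k = 3 + N_{k-1}.
  N_0 = 3
  N_1 = 3 + 3 = 6
So there are 6 ground terms available for substitution.
The body mentions every one of the 2 quantified variables; since ground terms form a free algebra, no two substitutions collapse to the same formula.
Number of ground instances = 6^2 = 36.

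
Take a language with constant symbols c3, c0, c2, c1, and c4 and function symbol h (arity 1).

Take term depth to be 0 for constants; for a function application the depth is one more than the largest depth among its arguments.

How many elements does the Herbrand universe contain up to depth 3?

20

Count level by level. With function symbols h/1, the terms of depth ≤ k are the 5 constants together with each function applied to depth-≤(k−1) tuples, so N_k = 5 + N_{k-1}.
N_0 = 5
N_1 = 5 + 5 = 10
N_2 = 5 + 10 = 15
N_3 = 5 + 15 = 20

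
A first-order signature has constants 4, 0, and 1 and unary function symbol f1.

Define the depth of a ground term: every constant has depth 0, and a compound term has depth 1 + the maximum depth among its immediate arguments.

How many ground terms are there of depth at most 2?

9

Count level by level. With function symbols f1/1, the terms of depth ≤ k are the 3 constants together with each function applied to depth-≤(k−1) tuples, so N_k = 3 + N_{k-1}.
N_0 = 3
N_1 = 3 + 3 = 6
N_2 = 3 + 6 = 9
Explicitly: 4, 0, 1, f1(4), f1(0), f1(1), f1(f1(4)), f1(f1(0)), f1(f1(1)).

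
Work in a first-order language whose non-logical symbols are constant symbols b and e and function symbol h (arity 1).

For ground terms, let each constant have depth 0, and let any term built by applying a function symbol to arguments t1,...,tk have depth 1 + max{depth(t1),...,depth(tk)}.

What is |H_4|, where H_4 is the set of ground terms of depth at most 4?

Write N_k for the number of ground terms of depth ≤ k. A term of depth ≤ k is either a constant or a function symbol applied to arguments of depth ≤ k−1, so N_k = 2 + N_{k-1}.
N_0 = 2
N_1 = 2 + 2 = 4
N_2 = 2 + 4 = 6
N_3 = 2 + 6 = 8
N_4 = 2 + 8 = 10
Explicitly: b, e, h(b), h(e), h(h(b)), h(h(e)), h(h(h(b))), h(h(h(e))), h(h(h(h(b)))), h(h(h(h(e)))).

10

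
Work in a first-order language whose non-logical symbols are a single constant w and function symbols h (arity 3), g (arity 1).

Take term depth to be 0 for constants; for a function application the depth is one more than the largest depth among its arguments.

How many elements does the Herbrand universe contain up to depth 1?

If N_k denotes the number of depth-≤k ground terms, the 1 constant gives N_0 = 1, and each function symbol of arity r contributes N_{k-1}^r new terms at level k: N_k = 1 + N_{k-1}^3 + N_{k-1}.
N_0 = 1
N_1 = 1 + 1^3 + 1 = 3

3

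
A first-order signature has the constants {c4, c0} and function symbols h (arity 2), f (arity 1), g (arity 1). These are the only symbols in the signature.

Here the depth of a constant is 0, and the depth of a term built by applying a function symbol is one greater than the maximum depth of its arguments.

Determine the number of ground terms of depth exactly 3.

Write N_k for the number of ground terms of depth ≤ k. A term of depth ≤ k is either a constant or a function symbol applied to arguments of depth ≤ k−1, so N_k = 2 + N_{k-1}^2 + N_{k-1} + N_{k-1}.
N_0 = 2
N_1 = 2 + 2^2 + 2 + 2 = 10
N_2 = 2 + 10^2 + 10 + 10 = 122
N_3 = 2 + 122^2 + 122 + 122 = 15130
Terms of depth exactly 3: N_3 − N_2 = 15130 − 122 = 15008.

15008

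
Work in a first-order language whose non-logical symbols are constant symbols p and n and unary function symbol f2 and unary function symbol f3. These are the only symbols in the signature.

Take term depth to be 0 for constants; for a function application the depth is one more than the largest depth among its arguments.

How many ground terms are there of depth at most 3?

Let N_k count ground terms of depth at most k. Each non-constant term of depth ≤ k is some function symbol applied to depth-≤(k−1) arguments, giving N_k = 2 + N_{k-1} + N_{k-1}.
N_0 = 2
N_1 = 2 + 2 + 2 = 6
N_2 = 2 + 6 + 6 = 14
N_3 = 2 + 14 + 14 = 30

30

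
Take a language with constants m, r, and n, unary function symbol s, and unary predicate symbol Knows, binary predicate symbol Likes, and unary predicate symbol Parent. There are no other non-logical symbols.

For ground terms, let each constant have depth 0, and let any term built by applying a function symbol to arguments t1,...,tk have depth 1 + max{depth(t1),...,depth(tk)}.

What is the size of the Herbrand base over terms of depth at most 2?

First count ground terms of depth ≤ 2.
Write N_k for the number of ground terms of depth ≤ k. A term of depth ≤ k is either a constant or a function symbol applied to arguments of depth ≤ k−1, so N_k = 3 + N_{k-1}.
N_0 = 3
N_1 = 3 + 3 = 6
N_2 = 3 + 6 = 9
So |H| = 9.
For each predicate symbol, the number of ground atoms is |H| raised to its arity; summing:
  Knows: 9;  Likes: 9^2 = 81;  Parent: 9
Total ground atoms: 9 + 81 + 9 = 99.

99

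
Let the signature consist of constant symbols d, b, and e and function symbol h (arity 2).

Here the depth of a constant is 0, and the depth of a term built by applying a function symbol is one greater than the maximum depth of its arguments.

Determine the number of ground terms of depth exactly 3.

Write N_k for the number of ground terms of depth ≤ k. A term of depth ≤ k is either a constant or a function symbol applied to arguments of depth ≤ k−1, so N_k = 3 + N_{k-1}^2.
N_0 = 3
N_1 = 3 + 3^2 = 12
N_2 = 3 + 12^2 = 147
N_3 = 3 + 147^2 = 21612
Terms of depth exactly 3: N_3 − N_2 = 21612 − 147 = 21465.

21465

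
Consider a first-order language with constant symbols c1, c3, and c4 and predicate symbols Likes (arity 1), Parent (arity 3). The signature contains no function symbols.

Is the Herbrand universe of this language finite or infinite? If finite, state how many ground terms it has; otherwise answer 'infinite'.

There are no function symbols, so every ground term is one of the 3 constants.
The Herbrand universe is {c1, c3, c4}, which is finite with 3 elements.

3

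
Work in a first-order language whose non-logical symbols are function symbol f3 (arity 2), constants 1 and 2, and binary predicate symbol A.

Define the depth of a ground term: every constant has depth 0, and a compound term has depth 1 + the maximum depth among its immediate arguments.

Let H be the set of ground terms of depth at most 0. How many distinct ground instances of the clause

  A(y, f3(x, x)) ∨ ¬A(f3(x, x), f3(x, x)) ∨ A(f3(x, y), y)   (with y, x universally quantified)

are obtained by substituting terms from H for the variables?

Ground terms of depth ≤ 0:
  Let N_k count ground terms of depth at most k. Each non-constant term of depth ≤ k is some function symbol applied to depth-≤(k−1) arguments, giving N_k = 2 + N_{k-1}^2.
  N_0 = 2
So there are 2 ground terms available for substitution.
The body mentions every one of the 2 quantified variables; since ground terms form a free algebra, no two substitutions collapse to the same formula.
Number of ground instances = 2^2 = 4.

4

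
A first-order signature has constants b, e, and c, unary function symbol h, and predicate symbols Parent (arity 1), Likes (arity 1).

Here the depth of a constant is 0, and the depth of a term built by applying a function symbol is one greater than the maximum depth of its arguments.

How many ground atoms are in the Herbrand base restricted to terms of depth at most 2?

First count ground terms of depth ≤ 2.
Count level by level. With function symbols h/1, the terms of depth ≤ k are the 3 constants together with each function applied to depth-≤(k−1) tuples, so N_k = 3 + N_{k-1}.
N_0 = 3
N_1 = 3 + 3 = 6
N_2 = 3 + 6 = 9
Explicitly: b, e, c, h(b), h(e), h(c), h(h(b)), h(h(e)), h(h(c)).
So |H| = 9.
Ground atoms are formed by filling each argument slot of a predicate with a term from H, so an r-ary predicate gives |H|^r atoms:
  Parent: 9;  Likes: 9
Total ground atoms: 9 + 9 = 18.

18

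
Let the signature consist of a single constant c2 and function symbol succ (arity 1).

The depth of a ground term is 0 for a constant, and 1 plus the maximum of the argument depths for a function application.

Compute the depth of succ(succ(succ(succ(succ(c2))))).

depth(succ(c2)) = 1 + depth(c2) = 1 + 0 = 1
depth(succ(succ(c2))) = 1 + depth(succ(c2)) = 1 + 1 = 2
depth(succ(succ(succ(c2)))) = 1 + depth(succ(succ(c2))) = 1 + 2 = 3
depth(succ(succ(succ(succ(c2))))) = 1 + depth(succ(succ(succ(c2)))) = 1 + 3 = 4
depth(succ(succ(succ(succ(succ(c2)))))) = 1 + depth(succ(succ(succ(succ(c2))))) = 1 + 4 = 5

5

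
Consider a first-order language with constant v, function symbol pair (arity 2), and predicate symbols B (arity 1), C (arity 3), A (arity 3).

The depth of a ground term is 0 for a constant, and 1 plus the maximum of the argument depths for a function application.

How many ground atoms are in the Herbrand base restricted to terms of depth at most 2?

First count ground terms of depth ≤ 2.
Let N_k = |{terms of depth ≤ k}|. Then N_0 = 1 and N_k = 1 + N_{k-1}^2 for k ≥ 1 (one summand per function symbol, arity giving the exponent).
N_0 = 1
N_1 = 1 + 1^2 = 2
N_2 = 1 + 2^2 = 5
Explicitly: v, pair(v, v), pair(v, pair(v, v)), pair(pair(v, v), v), pair(pair(v, v), pair(v, v)).
So |H| = 5.
A ground atom is a predicate applied to a tuple of terms from H, so the count is the sum over predicates of |H|^arity:
  B: 5;  C: 5^3 = 125;  A: 5^3 = 125
Total ground atoms: 5 + 125 + 125 = 255.

255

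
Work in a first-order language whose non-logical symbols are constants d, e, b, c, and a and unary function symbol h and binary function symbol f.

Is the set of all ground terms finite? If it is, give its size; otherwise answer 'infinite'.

The signature has at least one function symbol (h, arity 1) and at least one constant (d).
Iterating h gives infinitely many distinct ground terms: d, h(d), h(h(d)), ...
So the Herbrand universe is infinite.

infinite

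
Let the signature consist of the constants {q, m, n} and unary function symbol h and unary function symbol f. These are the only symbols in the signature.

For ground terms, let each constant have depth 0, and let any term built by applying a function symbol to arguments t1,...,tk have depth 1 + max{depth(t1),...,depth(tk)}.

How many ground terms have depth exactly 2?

12

If N_k denotes the number of depth-≤k ground terms, the 3 constants give N_0 = 3, and each function symbol of arity r contributes N_{k-1}^r new terms at level k: N_k = 3 + N_{k-1} + N_{k-1}.
N_0 = 3
N_1 = 3 + 3 + 3 = 9
N_2 = 3 + 9 + 9 = 21
Terms of depth exactly 2: N_2 − N_1 = 21 − 9 = 12.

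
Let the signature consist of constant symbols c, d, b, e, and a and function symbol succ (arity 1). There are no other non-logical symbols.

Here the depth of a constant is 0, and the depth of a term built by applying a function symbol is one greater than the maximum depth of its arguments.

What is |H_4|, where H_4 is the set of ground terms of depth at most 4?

25

If N_k denotes the number of depth-≤k ground terms, the 5 constants give N_0 = 5, and each function symbol of arity r contributes N_{k-1}^r new terms at level k: N_k = 5 + N_{k-1}.
N_0 = 5
N_1 = 5 + 5 = 10
N_2 = 5 + 10 = 15
N_3 = 5 + 15 = 20
N_4 = 5 + 20 = 25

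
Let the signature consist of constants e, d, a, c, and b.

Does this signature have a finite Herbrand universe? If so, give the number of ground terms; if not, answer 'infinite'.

There are no function symbols, so every ground term is one of the 5 constants.
The Herbrand universe is {e, d, a, c, b}, which is finite with 5 elements.

5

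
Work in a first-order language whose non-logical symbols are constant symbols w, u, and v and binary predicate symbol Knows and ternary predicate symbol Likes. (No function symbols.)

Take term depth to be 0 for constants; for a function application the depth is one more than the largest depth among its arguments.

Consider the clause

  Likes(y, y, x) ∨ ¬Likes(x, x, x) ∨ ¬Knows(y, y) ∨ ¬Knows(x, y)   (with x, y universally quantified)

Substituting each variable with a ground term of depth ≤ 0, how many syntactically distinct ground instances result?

9

Ground terms of depth ≤ 0:
  With no function symbols every ground term is a constant, so there are exactly 3 ground terms at every depth bound.
  N_0 = 3
  Explicitly: w, u, v.
So there are 3 ground terms available for substitution.
There are 2 variables to instantiate (x, y), each occurring in at least one literal, so different choices give different ground instances.
Number of ground instances = 3^2 = 9.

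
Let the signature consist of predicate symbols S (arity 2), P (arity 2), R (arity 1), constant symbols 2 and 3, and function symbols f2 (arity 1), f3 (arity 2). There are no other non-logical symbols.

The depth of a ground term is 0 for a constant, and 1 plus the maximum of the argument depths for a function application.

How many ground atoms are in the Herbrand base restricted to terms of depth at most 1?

First count ground terms of depth ≤ 1.
If N_k denotes the number of depth-≤k ground terms, the 2 constants give N_0 = 2, and each function symbol of arity r contributes N_{k-1}^r new terms at level k: N_k = 2 + N_{k-1} + N_{k-1}^2.
N_0 = 2
N_1 = 2 + 2 + 2^2 = 8
So |H| = 8.
For each predicate symbol, the number of ground atoms is |H| raised to its arity; summing:
  S: 8^2 = 64;  P: 8^2 = 64;  R: 8
Total ground atoms: 64 + 64 + 8 = 136.

136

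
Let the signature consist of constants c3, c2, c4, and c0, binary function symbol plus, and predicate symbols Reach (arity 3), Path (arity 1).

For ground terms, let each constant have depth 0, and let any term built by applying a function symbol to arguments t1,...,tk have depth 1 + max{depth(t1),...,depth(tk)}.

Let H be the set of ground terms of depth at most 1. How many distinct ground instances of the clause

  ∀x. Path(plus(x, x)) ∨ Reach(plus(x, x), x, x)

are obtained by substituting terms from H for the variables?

20

Ground terms of depth ≤ 1:
  If N_k denotes the number of depth-≤k ground terms, the 4 constants give N_0 = 4, and each function symbol of arity r contributes N_{k-1}^r new terms at level k: N_k = 4 + N_{k-1}^2.
  N_0 = 4
  N_1 = 4 + 4^2 = 20
So there are 20 ground terms available for substitution.
There is 1 variable to instantiate (x),  occurring in at least one literal, so different choices give different ground instances.
Number of ground instances = 20.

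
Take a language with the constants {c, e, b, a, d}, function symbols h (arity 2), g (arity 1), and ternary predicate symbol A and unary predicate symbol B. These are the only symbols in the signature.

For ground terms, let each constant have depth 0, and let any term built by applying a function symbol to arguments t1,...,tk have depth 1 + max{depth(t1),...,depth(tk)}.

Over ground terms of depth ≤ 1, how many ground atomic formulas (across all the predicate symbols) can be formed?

42910

First count ground terms of depth ≤ 1.
If N_k denotes the number of depth-≤k ground terms, the 5 constants give N_0 = 5, and each function symbol of arity r contributes N_{k-1}^r new terms at level k: N_k = 5 + N_{k-1}^2 + N_{k-1}.
N_0 = 5
N_1 = 5 + 5^2 + 5 = 35
So |H| = 35.
Each predicate of arity r yields |H|^r ground atoms (one per choice of an r-tuple from H):
  A: 35^3 = 42875;  B: 35
Total ground atoms: 42875 + 35 = 42910.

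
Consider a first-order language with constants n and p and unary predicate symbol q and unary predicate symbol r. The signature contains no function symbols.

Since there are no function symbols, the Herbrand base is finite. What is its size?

4

With no function symbols, the Herbrand universe is just the 2 constants.
Ground atoms per predicate: q: 2, r: 2.
Herbrand base size = 2 + 2 = 4.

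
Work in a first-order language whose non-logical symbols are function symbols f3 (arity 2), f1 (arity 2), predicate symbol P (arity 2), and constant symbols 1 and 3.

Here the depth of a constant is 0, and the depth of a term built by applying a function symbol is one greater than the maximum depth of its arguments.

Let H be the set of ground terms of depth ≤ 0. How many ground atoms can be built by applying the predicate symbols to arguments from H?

4

First count ground terms of depth ≤ 0.
If N_k denotes the number of depth-≤k ground terms, the 2 constants give N_0 = 2, and each function symbol of arity r contributes N_{k-1}^r new terms at level k: N_k = 2 + N_{k-1}^2 + N_{k-1}^2.
N_0 = 2
Explicitly: 1, 3.
So |H| = 2.
Ground atoms are formed by filling each argument slot of a predicate with a term from H, so an r-ary predicate gives |H|^r atoms:
  P: 2^2 = 4
Total ground atoms: 4.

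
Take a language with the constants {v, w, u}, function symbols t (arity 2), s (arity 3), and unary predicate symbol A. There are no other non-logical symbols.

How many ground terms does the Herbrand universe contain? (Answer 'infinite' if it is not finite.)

infinite

The signature has at least one function symbol (t, arity 2) and at least one constant (v).
Iterating t gives infinitely many distinct ground terms: v, t(v, v), t(t(v, v), t(v, v)), ...
So the Herbrand universe is infinite.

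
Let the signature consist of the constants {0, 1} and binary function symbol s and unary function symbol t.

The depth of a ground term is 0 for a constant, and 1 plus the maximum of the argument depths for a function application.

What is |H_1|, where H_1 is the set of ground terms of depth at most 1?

8

Write N_k for the number of ground terms of depth ≤ k. A term of depth ≤ k is either a constant or a function symbol applied to arguments of depth ≤ k−1, so N_k = 2 + N_{k-1}^2 + N_{k-1}.
N_0 = 2
N_1 = 2 + 2^2 + 2 = 8
Explicitly: 0, 1, s(0, 0), s(0, 1), s(1, 0), s(1, 1), t(0), t(1).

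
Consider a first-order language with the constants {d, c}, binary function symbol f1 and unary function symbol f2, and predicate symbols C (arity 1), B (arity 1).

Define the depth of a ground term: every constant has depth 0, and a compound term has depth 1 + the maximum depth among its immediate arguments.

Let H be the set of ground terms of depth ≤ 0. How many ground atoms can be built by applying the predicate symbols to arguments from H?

First count ground terms of depth ≤ 0.
Count level by level. With function symbols f1/2, f2/1, the terms of depth ≤ k are the 2 constants together with each function applied to depth-≤(k−1) tuples, so N_k = 2 + N_{k-1}^2 + N_{k-1}.
N_0 = 2
So |H| = 2.
A ground atom is a predicate applied to a tuple of terms from H, so the count is the sum over predicates of |H|^arity:
  C: 2;  B: 2
Total ground atoms: 2 + 2 = 4.

4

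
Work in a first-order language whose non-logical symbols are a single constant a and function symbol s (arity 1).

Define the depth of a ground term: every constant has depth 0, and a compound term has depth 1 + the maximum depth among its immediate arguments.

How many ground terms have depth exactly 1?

Let N_k = |{terms of depth ≤ k}|. Then N_0 = 1 and N_k = 1 + N_{k-1} for k ≥ 1 (one summand per function symbol, arity giving the exponent).
N_0 = 1
N_1 = 1 + 1 = 2
Terms of depth exactly 1: N_1 − N_0 = 2 − 1 = 1.

1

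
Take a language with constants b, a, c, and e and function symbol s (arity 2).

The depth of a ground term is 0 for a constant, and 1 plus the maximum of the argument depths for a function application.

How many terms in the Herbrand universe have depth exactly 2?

Let N_k = |{terms of depth ≤ k}|. Then N_0 = 4 and N_k = 4 + N_{k-1}^2 for k ≥ 1 (one summand per function symbol, arity giving the exponent).
N_0 = 4
N_1 = 4 + 4^2 = 20
N_2 = 4 + 20^2 = 404
Terms of depth exactly 2: N_2 − N_1 = 404 − 20 = 384.

384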